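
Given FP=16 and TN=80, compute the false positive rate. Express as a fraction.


FPR = FP / (FP + TN) = 16 / 96 = 1/6.

1/6


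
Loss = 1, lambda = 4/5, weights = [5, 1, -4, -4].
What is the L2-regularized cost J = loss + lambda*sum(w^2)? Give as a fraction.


L2 sq norm = sum(w^2) = 58. J = 1 + 4/5 * 58 = 237/5.

237/5


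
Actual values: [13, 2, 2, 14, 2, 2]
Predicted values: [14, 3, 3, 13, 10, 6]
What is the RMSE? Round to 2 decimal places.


MSE = 14.0000. RMSE = sqrt(14.0000) = 3.74.

3.74


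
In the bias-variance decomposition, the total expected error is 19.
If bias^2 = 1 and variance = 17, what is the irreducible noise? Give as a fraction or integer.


Total error = bias^2 + variance + irreducible noise. So irreducible noise = 19 - 1 - 17 = 1.

1


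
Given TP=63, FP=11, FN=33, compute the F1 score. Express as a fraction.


Precision = 63/74 = 63/74. Recall = 63/96 = 21/32. F1 = 2*P*R/(P+R) = 63/85.

63/85


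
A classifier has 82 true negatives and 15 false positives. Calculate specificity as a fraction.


Specificity = TN / (TN + FP) = 82 / 97 = 82/97.

82/97


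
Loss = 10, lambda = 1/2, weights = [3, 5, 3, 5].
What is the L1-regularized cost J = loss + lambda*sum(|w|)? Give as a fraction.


L1 norm = sum(|w|) = 16. J = 10 + 1/2 * 16 = 18.

18


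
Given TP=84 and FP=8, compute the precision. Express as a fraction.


Precision = TP / (TP + FP) = 84 / 92 = 21/23.

21/23


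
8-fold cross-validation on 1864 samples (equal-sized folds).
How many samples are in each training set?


Each validation fold has 1864/8 = 233 samples. Training set = 1864 - 233 = 1631.

1631


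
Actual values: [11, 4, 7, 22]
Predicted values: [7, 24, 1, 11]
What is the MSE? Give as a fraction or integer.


MSE = (1/4) * ((11-7)^2=16 + (4-24)^2=400 + (7-1)^2=36 + (22-11)^2=121). Sum = 573. MSE = 573/4.

573/4


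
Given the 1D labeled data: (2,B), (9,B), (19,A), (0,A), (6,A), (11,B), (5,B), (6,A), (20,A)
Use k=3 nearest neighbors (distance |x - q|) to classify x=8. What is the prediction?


Distances: |2-8|=6, |9-8|=1, |19-8|=11, |0-8|=8, |6-8|=2, |11-8|=3, |5-8|=3, |6-8|=2, |20-8|=12. 3 nearest: (9,B), (6,A), (6,A). Counts: {'B': 1, 'A': 2}. Majority class: A.

A


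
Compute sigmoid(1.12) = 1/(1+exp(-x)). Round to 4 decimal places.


sigma(1.12) = 1/(1+e^(-1.12)) = 1/(1+0.326280) = 1/1.326280 = 0.7540.

0.7540


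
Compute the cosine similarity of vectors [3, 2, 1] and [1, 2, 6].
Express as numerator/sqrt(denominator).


dot = 13. |a|^2 = 14, |b|^2 = 41. cos = 13/sqrt(574).

13/sqrt(574)


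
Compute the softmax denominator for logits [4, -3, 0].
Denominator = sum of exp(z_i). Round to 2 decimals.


Denom = e^4=54.5982 + e^-3=0.0498 + e^0=1.0000. Sum = 55.6480, which rounds to 55.65.

55.65


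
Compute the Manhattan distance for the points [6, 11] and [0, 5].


d = sum of absolute differences: |6-0|=6 + |11-5|=6 = 12.

12


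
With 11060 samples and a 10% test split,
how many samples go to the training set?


Test set = 11060 * 10% = 1106. Training set = 11060 - 1106 = 9954.

9954


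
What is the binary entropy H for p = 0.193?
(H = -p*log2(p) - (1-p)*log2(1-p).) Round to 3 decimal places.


H = -0.193*log2(0.193) - 0.807*log2(0.807) = 0.708.

0.708


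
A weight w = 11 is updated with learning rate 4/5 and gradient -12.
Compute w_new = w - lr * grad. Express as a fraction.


w_new = 11 - 4/5 * -12 = 11 - -48/5 = 103/5.

103/5


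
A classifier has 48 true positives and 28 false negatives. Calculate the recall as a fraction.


Recall = TP / (TP + FN) = 48 / 76 = 12/19.

12/19


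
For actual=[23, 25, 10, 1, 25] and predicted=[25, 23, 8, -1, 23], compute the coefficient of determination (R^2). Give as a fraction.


Mean(y) = 84/5. SS_res = 20. SS_tot = 2344/5. R^2 = 1 - 20/(2344/5) = 561/586.

561/586


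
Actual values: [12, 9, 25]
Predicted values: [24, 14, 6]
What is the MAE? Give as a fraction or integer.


MAE = (1/3) * (|12-24|=12 + |9-14|=5 + |25-6|=19). Sum = 36. MAE = 12.

12


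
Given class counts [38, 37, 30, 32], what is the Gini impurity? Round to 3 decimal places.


Total = 137. Proportions: 38/137, 37/137, 30/137, 32/137. sum(p_i^2) = 0.2524. Gini = 1 - 0.2524 = 0.7476, which rounds to 0.748.

0.748


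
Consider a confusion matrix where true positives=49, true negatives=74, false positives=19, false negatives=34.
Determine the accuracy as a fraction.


Accuracy = (TP + TN) / (TP + TN + FP + FN) = (49 + 74) / 176 = 123/176.

123/176


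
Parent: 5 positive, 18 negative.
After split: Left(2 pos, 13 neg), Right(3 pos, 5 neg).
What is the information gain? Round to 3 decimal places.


H(parent) = 0.7554. H(left) = 0.5665, H(right) = 0.9544. Weighted = (15/23)*0.5665 + (8/23)*0.9544 = 0.7014. IG = 0.7554 - 0.7014 = 0.0540, which rounds to 0.054.

0.054


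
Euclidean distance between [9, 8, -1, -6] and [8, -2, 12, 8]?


d = sqrt(sum of squared differences). (9-8)^2=1, (8--2)^2=100, (-1-12)^2=169, (-6-8)^2=196. Sum = 466.

sqrt(466)


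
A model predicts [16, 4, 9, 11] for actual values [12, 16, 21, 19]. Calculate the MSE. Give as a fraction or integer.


MSE = (1/4) * ((12-16)^2=16 + (16-4)^2=144 + (21-9)^2=144 + (19-11)^2=64). Sum = 368. MSE = 92.

92


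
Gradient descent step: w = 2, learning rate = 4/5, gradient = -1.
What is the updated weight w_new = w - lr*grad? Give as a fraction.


w_new = 2 - 4/5 * -1 = 2 - -4/5 = 14/5.

14/5


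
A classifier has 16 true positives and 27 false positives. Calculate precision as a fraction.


Precision = TP / (TP + FP) = 16 / 43 = 16/43.

16/43


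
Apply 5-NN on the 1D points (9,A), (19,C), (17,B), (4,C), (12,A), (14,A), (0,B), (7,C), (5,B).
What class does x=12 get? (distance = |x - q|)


Distances: |9-12|=3, |19-12|=7, |17-12|=5, |4-12|=8, |12-12|=0, |14-12|=2, |0-12|=12, |7-12|=5, |5-12|=7. 5 nearest: (12,A), (14,A), (9,A), (17,B), (7,C). Counts: {'A': 3, 'B': 1, 'C': 1}. Majority class: A.

A


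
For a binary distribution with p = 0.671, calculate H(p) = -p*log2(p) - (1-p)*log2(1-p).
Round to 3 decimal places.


H = -0.671*log2(0.671) - 0.329*log2(0.329) = 0.914.

0.914


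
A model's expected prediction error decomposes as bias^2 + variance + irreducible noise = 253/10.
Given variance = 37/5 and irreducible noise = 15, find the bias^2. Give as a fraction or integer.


Total error = bias^2 + variance + irreducible noise. So bias^2 = 253/10 - 37/5 - 15 = 29/10.

29/10


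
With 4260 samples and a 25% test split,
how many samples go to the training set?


Test set = 4260 * 25% = 1065. Training set = 4260 - 1065 = 3195.

3195


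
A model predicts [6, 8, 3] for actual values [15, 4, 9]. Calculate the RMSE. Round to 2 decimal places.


MSE = 44.3333. RMSE = sqrt(44.3333) = 6.66.

6.66


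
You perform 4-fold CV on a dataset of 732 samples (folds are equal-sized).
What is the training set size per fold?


Each validation fold has 732/4 = 183 samples. Training set = 732 - 183 = 549.

549


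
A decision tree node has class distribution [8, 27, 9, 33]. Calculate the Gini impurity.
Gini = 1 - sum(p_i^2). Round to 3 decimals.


Total = 77. Proportions: 8/77, 27/77, 9/77, 33/77. sum(p_i^2) = 0.3311. Gini = 1 - 0.3311 = 0.6689, which rounds to 0.669.

0.669


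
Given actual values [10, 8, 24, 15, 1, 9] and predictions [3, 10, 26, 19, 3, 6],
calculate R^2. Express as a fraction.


Mean(y) = 67/6. SS_res = 86. SS_tot = 1793/6. R^2 = 1 - 86/(1793/6) = 1277/1793.

1277/1793


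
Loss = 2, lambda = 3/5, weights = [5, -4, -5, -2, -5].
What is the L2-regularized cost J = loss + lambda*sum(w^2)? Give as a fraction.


L2 sq norm = sum(w^2) = 95. J = 2 + 3/5 * 95 = 59.

59


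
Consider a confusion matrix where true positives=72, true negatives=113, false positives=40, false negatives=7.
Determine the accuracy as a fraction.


Accuracy = (TP + TN) / (TP + TN + FP + FN) = (72 + 113) / 232 = 185/232.

185/232


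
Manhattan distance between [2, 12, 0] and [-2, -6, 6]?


d = sum of absolute differences: |2--2|=4 + |12--6|=18 + |0-6|=6 = 28.

28


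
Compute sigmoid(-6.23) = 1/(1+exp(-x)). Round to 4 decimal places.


sigma(-6.23) = 1/(1+e^(6.23)) = 1/(1+507.755483) = 1/508.755483 = 0.0020.

0.0020


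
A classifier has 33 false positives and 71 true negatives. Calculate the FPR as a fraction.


FPR = FP / (FP + TN) = 33 / 104 = 33/104.

33/104


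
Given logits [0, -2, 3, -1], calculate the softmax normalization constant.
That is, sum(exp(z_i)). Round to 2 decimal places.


Denom = e^0=1.0000 + e^-2=0.1353 + e^3=20.0855 + e^-1=0.3679. Sum = 21.5887, which rounds to 21.59.

21.59


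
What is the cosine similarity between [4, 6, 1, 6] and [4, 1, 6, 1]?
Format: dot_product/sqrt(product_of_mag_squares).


dot = 34. |a|^2 = 89, |b|^2 = 54. cos = 34/sqrt(4806).

34/sqrt(4806)


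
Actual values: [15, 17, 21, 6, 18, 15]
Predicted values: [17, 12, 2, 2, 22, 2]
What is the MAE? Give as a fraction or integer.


MAE = (1/6) * (|15-17|=2 + |17-12|=5 + |21-2|=19 + |6-2|=4 + |18-22|=4 + |15-2|=13). Sum = 47. MAE = 47/6.

47/6


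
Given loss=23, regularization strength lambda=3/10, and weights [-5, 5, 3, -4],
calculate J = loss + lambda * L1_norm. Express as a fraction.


L1 norm = sum(|w|) = 17. J = 23 + 3/10 * 17 = 281/10.

281/10


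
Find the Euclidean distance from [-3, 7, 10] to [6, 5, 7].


d = sqrt(sum of squared differences). (-3-6)^2=81, (7-5)^2=4, (10-7)^2=9. Sum = 94.

sqrt(94)


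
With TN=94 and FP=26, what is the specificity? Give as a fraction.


Specificity = TN / (TN + FP) = 94 / 120 = 47/60.

47/60


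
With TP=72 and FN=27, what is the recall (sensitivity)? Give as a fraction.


Recall = TP / (TP + FN) = 72 / 99 = 8/11.

8/11


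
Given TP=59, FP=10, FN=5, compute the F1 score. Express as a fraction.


Precision = 59/69 = 59/69. Recall = 59/64 = 59/64. F1 = 2*P*R/(P+R) = 118/133.

118/133


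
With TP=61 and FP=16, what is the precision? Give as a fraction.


Precision = TP / (TP + FP) = 61 / 77 = 61/77.

61/77


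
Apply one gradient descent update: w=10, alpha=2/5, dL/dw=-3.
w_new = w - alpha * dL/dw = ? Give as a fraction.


w_new = 10 - 2/5 * -3 = 10 - -6/5 = 56/5.

56/5


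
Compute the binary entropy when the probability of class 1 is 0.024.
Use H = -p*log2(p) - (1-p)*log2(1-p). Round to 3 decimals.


H = -0.024*log2(0.024) - 0.976*log2(0.976) = 0.163.

0.163


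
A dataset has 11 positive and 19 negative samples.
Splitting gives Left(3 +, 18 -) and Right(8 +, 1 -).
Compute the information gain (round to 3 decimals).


H(parent) = 0.9481. H(left) = 0.5917, H(right) = 0.5033. Weighted = (21/30)*0.5917 + (9/30)*0.5033 = 0.5652. IG = 0.9481 - 0.5652 = 0.3829, which rounds to 0.383.

0.383


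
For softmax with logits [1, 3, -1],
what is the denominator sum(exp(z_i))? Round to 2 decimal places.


Denom = e^1=2.7183 + e^3=20.0855 + e^-1=0.3679. Sum = 23.1717, which rounds to 23.17.

23.17


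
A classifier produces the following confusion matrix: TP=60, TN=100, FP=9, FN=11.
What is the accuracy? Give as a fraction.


Accuracy = (TP + TN) / (TP + TN + FP + FN) = (60 + 100) / 180 = 8/9.

8/9


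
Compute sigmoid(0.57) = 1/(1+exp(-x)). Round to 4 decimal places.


sigma(0.57) = 1/(1+e^(-0.57)) = 1/(1+0.565525) = 1/1.565525 = 0.6388.

0.6388


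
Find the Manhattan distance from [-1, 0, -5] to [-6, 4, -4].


d = sum of absolute differences: |-1--6|=5 + |0-4|=4 + |-5--4|=1 = 10.

10


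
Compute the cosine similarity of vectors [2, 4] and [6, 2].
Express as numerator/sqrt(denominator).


dot = 20. |a|^2 = 20, |b|^2 = 40. cos = 20/sqrt(800).

20/sqrt(800)


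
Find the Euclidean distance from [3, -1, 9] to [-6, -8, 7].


d = sqrt(sum of squared differences). (3--6)^2=81, (-1--8)^2=49, (9-7)^2=4. Sum = 134.

sqrt(134)


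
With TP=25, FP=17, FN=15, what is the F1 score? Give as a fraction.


Precision = 25/42 = 25/42. Recall = 25/40 = 5/8. F1 = 2*P*R/(P+R) = 25/41.

25/41


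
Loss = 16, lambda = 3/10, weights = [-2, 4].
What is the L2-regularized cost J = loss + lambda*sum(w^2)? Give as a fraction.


L2 sq norm = sum(w^2) = 20. J = 16 + 3/10 * 20 = 22.

22


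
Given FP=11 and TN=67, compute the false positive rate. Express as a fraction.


FPR = FP / (FP + TN) = 11 / 78 = 11/78.

11/78


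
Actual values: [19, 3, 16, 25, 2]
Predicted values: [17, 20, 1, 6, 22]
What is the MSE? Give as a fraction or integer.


MSE = (1/5) * ((19-17)^2=4 + (3-20)^2=289 + (16-1)^2=225 + (25-6)^2=361 + (2-22)^2=400). Sum = 1279. MSE = 1279/5.

1279/5


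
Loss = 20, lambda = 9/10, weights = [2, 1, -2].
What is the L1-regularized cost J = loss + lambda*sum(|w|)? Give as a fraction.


L1 norm = sum(|w|) = 5. J = 20 + 9/10 * 5 = 49/2.

49/2


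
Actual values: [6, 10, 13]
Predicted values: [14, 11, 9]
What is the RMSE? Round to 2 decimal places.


MSE = 27.0000. RMSE = sqrt(27.0000) = 5.20.

5.20


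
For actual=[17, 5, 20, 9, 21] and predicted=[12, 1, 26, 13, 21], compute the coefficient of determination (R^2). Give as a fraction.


Mean(y) = 72/5. SS_res = 93. SS_tot = 996/5. R^2 = 1 - 93/(996/5) = 177/332.

177/332


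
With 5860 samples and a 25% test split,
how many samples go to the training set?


Test set = 5860 * 25% = 1465. Training set = 5860 - 1465 = 4395.

4395


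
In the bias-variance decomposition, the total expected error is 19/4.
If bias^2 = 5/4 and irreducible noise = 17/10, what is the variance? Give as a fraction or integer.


Total error = bias^2 + variance + irreducible noise. So variance = 19/4 - 5/4 - 17/10 = 9/5.

9/5


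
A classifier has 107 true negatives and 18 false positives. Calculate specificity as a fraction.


Specificity = TN / (TN + FP) = 107 / 125 = 107/125.

107/125


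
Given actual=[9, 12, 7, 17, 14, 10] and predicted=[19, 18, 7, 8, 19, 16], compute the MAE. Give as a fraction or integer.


MAE = (1/6) * (|9-19|=10 + |12-18|=6 + |7-7|=0 + |17-8|=9 + |14-19|=5 + |10-16|=6). Sum = 36. MAE = 6.

6


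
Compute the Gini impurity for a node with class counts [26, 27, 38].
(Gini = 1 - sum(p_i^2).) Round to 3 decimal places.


Total = 91. Proportions: 26/91, 27/91, 38/91. sum(p_i^2) = 0.3440. Gini = 1 - 0.3440 = 0.6560, which rounds to 0.656.

0.656


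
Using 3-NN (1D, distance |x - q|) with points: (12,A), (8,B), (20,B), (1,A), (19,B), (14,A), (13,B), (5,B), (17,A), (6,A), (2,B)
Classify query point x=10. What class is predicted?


Distances: |12-10|=2, |8-10|=2, |20-10|=10, |1-10|=9, |19-10|=9, |14-10|=4, |13-10|=3, |5-10|=5, |17-10|=7, |6-10|=4, |2-10|=8. 3 nearest: (12,A), (8,B), (13,B). Counts: {'A': 1, 'B': 2}. Majority class: B.

B


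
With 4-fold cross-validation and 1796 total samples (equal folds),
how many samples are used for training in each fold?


Each validation fold has 1796/4 = 449 samples. Training set = 1796 - 449 = 1347.

1347


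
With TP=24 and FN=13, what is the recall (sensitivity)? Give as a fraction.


Recall = TP / (TP + FN) = 24 / 37 = 24/37.

24/37


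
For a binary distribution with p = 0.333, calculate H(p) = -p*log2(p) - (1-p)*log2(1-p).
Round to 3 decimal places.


H = -0.333*log2(0.333) - 0.667*log2(0.667) = 0.918.

0.918


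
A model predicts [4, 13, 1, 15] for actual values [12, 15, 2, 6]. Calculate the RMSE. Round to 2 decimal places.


MSE = 37.5000. RMSE = sqrt(37.5000) = 6.12.

6.12


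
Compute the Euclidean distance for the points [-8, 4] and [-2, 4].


d = sqrt(sum of squared differences). (-8--2)^2=36, (4-4)^2=0. Sum = 36.

6


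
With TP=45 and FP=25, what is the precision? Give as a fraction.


Precision = TP / (TP + FP) = 45 / 70 = 9/14.

9/14


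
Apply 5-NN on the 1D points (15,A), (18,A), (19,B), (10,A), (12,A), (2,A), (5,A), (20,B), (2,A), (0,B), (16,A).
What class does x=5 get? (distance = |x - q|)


Distances: |15-5|=10, |18-5|=13, |19-5|=14, |10-5|=5, |12-5|=7, |2-5|=3, |5-5|=0, |20-5|=15, |2-5|=3, |0-5|=5, |16-5|=11. 5 nearest: (5,A), (2,A), (2,A), (10,A), (0,B). Counts: {'A': 4, 'B': 1}. Majority class: A.

A


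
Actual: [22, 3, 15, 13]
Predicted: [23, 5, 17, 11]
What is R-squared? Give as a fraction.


Mean(y) = 53/4. SS_res = 13. SS_tot = 739/4. R^2 = 1 - 13/(739/4) = 687/739.

687/739


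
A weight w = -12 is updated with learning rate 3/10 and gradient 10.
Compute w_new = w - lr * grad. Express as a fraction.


w_new = -12 - 3/10 * 10 = -12 - 3 = -15.

-15


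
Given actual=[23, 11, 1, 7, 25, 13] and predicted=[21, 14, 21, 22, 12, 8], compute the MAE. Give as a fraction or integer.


MAE = (1/6) * (|23-21|=2 + |11-14|=3 + |1-21|=20 + |7-22|=15 + |25-12|=13 + |13-8|=5). Sum = 58. MAE = 29/3.

29/3


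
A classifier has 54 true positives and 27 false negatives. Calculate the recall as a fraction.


Recall = TP / (TP + FN) = 54 / 81 = 2/3.

2/3


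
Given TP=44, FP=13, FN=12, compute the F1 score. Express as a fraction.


Precision = 44/57 = 44/57. Recall = 44/56 = 11/14. F1 = 2*P*R/(P+R) = 88/113.

88/113


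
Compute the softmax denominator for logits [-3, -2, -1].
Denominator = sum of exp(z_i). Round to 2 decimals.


Denom = e^-3=0.0498 + e^-2=0.1353 + e^-1=0.3679. Sum = 0.5530, which rounds to 0.55.

0.55


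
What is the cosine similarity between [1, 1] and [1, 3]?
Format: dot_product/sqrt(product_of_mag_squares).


dot = 4. |a|^2 = 2, |b|^2 = 10. cos = 4/sqrt(20).

4/sqrt(20)


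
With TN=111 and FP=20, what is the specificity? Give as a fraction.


Specificity = TN / (TN + FP) = 111 / 131 = 111/131.

111/131


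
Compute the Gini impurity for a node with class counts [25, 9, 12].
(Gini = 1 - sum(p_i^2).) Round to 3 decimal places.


Total = 46. Proportions: 25/46, 9/46, 12/46. sum(p_i^2) = 0.4017. Gini = 1 - 0.4017 = 0.5983, which rounds to 0.598.

0.598


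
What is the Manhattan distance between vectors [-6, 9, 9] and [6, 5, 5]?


d = sum of absolute differences: |-6-6|=12 + |9-5|=4 + |9-5|=4 = 20.

20


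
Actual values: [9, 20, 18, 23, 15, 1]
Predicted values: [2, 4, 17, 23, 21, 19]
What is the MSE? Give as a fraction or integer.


MSE = (1/6) * ((9-2)^2=49 + (20-4)^2=256 + (18-17)^2=1 + (23-23)^2=0 + (15-21)^2=36 + (1-19)^2=324). Sum = 666. MSE = 111.

111


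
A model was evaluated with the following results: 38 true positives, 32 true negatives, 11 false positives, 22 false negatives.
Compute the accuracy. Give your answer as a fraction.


Accuracy = (TP + TN) / (TP + TN + FP + FN) = (38 + 32) / 103 = 70/103.

70/103


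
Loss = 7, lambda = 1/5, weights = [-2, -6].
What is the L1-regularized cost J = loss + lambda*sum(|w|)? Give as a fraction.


L1 norm = sum(|w|) = 8. J = 7 + 1/5 * 8 = 43/5.

43/5


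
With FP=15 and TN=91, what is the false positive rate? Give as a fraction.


FPR = FP / (FP + TN) = 15 / 106 = 15/106.

15/106


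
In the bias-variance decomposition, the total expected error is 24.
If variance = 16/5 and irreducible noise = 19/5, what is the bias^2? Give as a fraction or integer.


Total error = bias^2 + variance + irreducible noise. So bias^2 = 24 - 16/5 - 19/5 = 17.

17


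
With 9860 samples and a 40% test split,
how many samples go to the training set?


Test set = 9860 * 40% = 3944. Training set = 9860 - 3944 = 5916.

5916


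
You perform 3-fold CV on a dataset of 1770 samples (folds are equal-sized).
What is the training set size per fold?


Each validation fold has 1770/3 = 590 samples. Training set = 1770 - 590 = 1180.

1180


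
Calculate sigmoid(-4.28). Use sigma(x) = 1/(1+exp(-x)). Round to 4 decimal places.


sigma(-4.28) = 1/(1+e^(4.28)) = 1/(1+72.240440) = 1/73.240440 = 0.0137.

0.0137


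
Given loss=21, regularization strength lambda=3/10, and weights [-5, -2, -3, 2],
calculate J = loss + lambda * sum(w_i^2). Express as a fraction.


L2 sq norm = sum(w^2) = 42. J = 21 + 3/10 * 42 = 168/5.

168/5


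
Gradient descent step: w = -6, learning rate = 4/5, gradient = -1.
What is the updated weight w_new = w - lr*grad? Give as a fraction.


w_new = -6 - 4/5 * -1 = -6 - -4/5 = -26/5.

-26/5


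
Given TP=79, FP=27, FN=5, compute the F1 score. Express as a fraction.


Precision = 79/106 = 79/106. Recall = 79/84 = 79/84. F1 = 2*P*R/(P+R) = 79/95.

79/95


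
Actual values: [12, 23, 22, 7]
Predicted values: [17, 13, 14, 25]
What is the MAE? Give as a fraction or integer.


MAE = (1/4) * (|12-17|=5 + |23-13|=10 + |22-14|=8 + |7-25|=18). Sum = 41. MAE = 41/4.

41/4


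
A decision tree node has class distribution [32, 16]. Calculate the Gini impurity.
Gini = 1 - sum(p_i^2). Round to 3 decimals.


Total = 48. Proportions: 32/48, 16/48. sum(p_i^2) = 0.5556. Gini = 1 - 0.5556 = 0.4444, which rounds to 0.444.

0.444


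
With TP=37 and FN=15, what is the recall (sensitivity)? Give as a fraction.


Recall = TP / (TP + FN) = 37 / 52 = 37/52.

37/52


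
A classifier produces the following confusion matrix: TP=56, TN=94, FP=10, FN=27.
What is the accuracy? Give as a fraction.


Accuracy = (TP + TN) / (TP + TN + FP + FN) = (56 + 94) / 187 = 150/187.

150/187


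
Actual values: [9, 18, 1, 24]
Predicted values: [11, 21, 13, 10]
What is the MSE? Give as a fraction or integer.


MSE = (1/4) * ((9-11)^2=4 + (18-21)^2=9 + (1-13)^2=144 + (24-10)^2=196). Sum = 353. MSE = 353/4.

353/4


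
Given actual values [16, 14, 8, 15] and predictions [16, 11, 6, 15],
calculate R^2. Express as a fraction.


Mean(y) = 53/4. SS_res = 13. SS_tot = 155/4. R^2 = 1 - 13/(155/4) = 103/155.

103/155


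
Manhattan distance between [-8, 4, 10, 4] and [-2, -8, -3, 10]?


d = sum of absolute differences: |-8--2|=6 + |4--8|=12 + |10--3|=13 + |4-10|=6 = 37.

37


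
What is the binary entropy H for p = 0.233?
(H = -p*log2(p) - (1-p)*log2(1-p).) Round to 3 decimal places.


H = -0.233*log2(0.233) - 0.767*log2(0.767) = 0.783.

0.783


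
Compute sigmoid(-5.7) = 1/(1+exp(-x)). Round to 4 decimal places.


sigma(-5.7) = 1/(1+e^(5.7)) = 1/(1+298.867401) = 1/299.867401 = 0.0033.

0.0033


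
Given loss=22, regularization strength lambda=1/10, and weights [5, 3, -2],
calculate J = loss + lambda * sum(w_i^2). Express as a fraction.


L2 sq norm = sum(w^2) = 38. J = 22 + 1/10 * 38 = 129/5.

129/5


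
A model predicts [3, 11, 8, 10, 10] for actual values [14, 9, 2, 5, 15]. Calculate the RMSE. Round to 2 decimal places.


MSE = 42.2000. RMSE = sqrt(42.2000) = 6.50.

6.50


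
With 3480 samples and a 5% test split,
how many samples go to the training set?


Test set = 3480 * 5% = 174. Training set = 3480 - 174 = 3306.

3306


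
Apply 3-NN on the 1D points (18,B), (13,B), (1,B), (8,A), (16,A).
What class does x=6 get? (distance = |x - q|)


Distances: |18-6|=12, |13-6|=7, |1-6|=5, |8-6|=2, |16-6|=10. 3 nearest: (8,A), (1,B), (13,B). Counts: {'A': 1, 'B': 2}. Majority class: B.

B


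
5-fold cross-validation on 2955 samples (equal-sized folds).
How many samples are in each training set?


Each validation fold has 2955/5 = 591 samples. Training set = 2955 - 591 = 2364.

2364


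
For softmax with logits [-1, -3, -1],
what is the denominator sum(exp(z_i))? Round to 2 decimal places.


Denom = e^-1=0.3679 + e^-3=0.0498 + e^-1=0.3679. Sum = 0.7856, which rounds to 0.79.

0.79


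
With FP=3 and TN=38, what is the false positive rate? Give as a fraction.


FPR = FP / (FP + TN) = 3 / 41 = 3/41.

3/41


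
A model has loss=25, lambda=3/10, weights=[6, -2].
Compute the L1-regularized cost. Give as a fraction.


L1 norm = sum(|w|) = 8. J = 25 + 3/10 * 8 = 137/5.

137/5


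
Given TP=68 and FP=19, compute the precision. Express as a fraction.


Precision = TP / (TP + FP) = 68 / 87 = 68/87.

68/87


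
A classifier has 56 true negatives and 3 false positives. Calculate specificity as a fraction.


Specificity = TN / (TN + FP) = 56 / 59 = 56/59.

56/59


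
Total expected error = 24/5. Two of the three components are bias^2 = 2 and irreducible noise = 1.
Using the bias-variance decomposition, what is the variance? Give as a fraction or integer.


Total error = bias^2 + variance + irreducible noise. So variance = 24/5 - 2 - 1 = 9/5.

9/5


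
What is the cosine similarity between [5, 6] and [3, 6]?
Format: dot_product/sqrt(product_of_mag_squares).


dot = 51. |a|^2 = 61, |b|^2 = 45. cos = 51/sqrt(2745).

51/sqrt(2745)


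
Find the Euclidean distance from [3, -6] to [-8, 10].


d = sqrt(sum of squared differences). (3--8)^2=121, (-6-10)^2=256. Sum = 377.

sqrt(377)


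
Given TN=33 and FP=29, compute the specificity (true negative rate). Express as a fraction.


Specificity = TN / (TN + FP) = 33 / 62 = 33/62.

33/62


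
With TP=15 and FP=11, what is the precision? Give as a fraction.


Precision = TP / (TP + FP) = 15 / 26 = 15/26.

15/26


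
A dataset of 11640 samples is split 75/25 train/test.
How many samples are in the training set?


Test set = 11640 * 25% = 2910. Training set = 11640 - 2910 = 8730.

8730


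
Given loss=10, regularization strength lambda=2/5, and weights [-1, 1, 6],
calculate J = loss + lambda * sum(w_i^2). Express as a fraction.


L2 sq norm = sum(w^2) = 38. J = 10 + 2/5 * 38 = 126/5.

126/5


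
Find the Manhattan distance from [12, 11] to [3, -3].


d = sum of absolute differences: |12-3|=9 + |11--3|=14 = 23.

23


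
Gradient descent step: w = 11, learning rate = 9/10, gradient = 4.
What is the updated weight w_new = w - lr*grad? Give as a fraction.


w_new = 11 - 9/10 * 4 = 11 - 18/5 = 37/5.

37/5


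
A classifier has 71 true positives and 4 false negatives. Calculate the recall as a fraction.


Recall = TP / (TP + FN) = 71 / 75 = 71/75.

71/75


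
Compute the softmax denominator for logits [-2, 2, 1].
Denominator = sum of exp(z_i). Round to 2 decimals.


Denom = e^-2=0.1353 + e^2=7.3891 + e^1=2.7183. Sum = 10.2427, which rounds to 10.24.

10.24


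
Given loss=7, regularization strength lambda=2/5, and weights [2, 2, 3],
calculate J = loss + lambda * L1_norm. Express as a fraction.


L1 norm = sum(|w|) = 7. J = 7 + 2/5 * 7 = 49/5.

49/5


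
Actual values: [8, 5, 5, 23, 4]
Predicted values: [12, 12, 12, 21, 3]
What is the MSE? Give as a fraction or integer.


MSE = (1/5) * ((8-12)^2=16 + (5-12)^2=49 + (5-12)^2=49 + (23-21)^2=4 + (4-3)^2=1). Sum = 119. MSE = 119/5.

119/5


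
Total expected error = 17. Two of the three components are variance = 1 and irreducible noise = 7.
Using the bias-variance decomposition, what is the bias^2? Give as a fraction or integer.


Total error = bias^2 + variance + irreducible noise. So bias^2 = 17 - 1 - 7 = 9.

9


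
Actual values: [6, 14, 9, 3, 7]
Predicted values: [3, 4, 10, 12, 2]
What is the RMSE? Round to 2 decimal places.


MSE = 43.2000. RMSE = sqrt(43.2000) = 6.57.

6.57


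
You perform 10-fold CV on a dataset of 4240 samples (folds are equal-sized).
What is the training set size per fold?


Each validation fold has 4240/10 = 424 samples. Training set = 4240 - 424 = 3816.

3816


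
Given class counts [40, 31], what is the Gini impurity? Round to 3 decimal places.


Total = 71. Proportions: 40/71, 31/71. sum(p_i^2) = 0.5080. Gini = 1 - 0.5080 = 0.4920, which rounds to 0.492.

0.492


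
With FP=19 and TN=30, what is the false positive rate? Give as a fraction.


FPR = FP / (FP + TN) = 19 / 49 = 19/49.

19/49


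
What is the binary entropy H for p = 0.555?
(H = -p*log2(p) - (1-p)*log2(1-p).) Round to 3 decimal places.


H = -0.555*log2(0.555) - 0.445*log2(0.445) = 0.991.

0.991


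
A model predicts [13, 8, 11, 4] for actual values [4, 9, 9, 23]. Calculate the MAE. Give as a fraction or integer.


MAE = (1/4) * (|4-13|=9 + |9-8|=1 + |9-11|=2 + |23-4|=19). Sum = 31. MAE = 31/4.

31/4


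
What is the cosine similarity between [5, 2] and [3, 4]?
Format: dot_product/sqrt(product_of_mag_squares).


dot = 23. |a|^2 = 29, |b|^2 = 25. cos = 23/sqrt(725).

23/sqrt(725)


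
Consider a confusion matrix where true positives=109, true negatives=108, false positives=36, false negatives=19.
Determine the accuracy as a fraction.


Accuracy = (TP + TN) / (TP + TN + FP + FN) = (109 + 108) / 272 = 217/272.

217/272


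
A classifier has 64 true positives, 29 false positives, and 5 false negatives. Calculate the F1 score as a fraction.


Precision = 64/93 = 64/93. Recall = 64/69 = 64/69. F1 = 2*P*R/(P+R) = 64/81.

64/81


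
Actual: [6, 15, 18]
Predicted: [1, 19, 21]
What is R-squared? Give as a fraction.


Mean(y) = 13. SS_res = 50. SS_tot = 78. R^2 = 1 - 50/(78) = 14/39.

14/39


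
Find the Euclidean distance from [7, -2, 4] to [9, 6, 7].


d = sqrt(sum of squared differences). (7-9)^2=4, (-2-6)^2=64, (4-7)^2=9. Sum = 77.

sqrt(77)


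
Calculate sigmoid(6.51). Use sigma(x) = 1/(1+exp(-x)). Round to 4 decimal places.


sigma(6.51) = 1/(1+e^(-6.51)) = 1/(1+0.001488) = 1/1.001488 = 0.9985.

0.9985


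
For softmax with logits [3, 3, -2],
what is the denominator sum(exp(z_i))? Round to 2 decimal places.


Denom = e^3=20.0855 + e^3=20.0855 + e^-2=0.1353. Sum = 40.3063, which rounds to 40.31.

40.31


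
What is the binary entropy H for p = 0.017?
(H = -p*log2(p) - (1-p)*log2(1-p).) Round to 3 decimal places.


H = -0.017*log2(0.017) - 0.983*log2(0.983) = 0.124.

0.124


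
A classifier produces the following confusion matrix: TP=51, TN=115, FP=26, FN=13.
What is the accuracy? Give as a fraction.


Accuracy = (TP + TN) / (TP + TN + FP + FN) = (51 + 115) / 205 = 166/205.

166/205


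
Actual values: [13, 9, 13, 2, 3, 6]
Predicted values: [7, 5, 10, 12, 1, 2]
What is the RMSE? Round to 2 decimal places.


MSE = 30.1667. RMSE = sqrt(30.1667) = 5.49.

5.49


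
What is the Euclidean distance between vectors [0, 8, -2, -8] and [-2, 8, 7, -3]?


d = sqrt(sum of squared differences). (0--2)^2=4, (8-8)^2=0, (-2-7)^2=81, (-8--3)^2=25. Sum = 110.

sqrt(110)


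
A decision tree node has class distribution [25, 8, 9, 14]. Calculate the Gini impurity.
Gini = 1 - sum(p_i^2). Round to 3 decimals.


Total = 56. Proportions: 25/56, 8/56, 9/56, 14/56. sum(p_i^2) = 0.3080. Gini = 1 - 0.3080 = 0.6920, which rounds to 0.692.

0.692


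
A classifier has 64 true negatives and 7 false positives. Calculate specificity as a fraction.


Specificity = TN / (TN + FP) = 64 / 71 = 64/71.

64/71


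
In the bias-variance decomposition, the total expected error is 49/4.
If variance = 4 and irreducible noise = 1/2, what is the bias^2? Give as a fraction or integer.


Total error = bias^2 + variance + irreducible noise. So bias^2 = 49/4 - 4 - 1/2 = 31/4.

31/4


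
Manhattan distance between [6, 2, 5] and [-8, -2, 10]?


d = sum of absolute differences: |6--8|=14 + |2--2|=4 + |5-10|=5 = 23.

23


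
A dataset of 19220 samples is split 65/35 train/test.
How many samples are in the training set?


Test set = 19220 * 35% = 6727. Training set = 19220 - 6727 = 12493.

12493


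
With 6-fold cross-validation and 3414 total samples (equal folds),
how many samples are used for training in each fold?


Each validation fold has 3414/6 = 569 samples. Training set = 3414 - 569 = 2845.

2845


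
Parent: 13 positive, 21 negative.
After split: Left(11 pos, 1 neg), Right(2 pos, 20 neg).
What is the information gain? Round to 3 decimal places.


H(parent) = 0.9597. H(left) = 0.4138, H(right) = 0.4395. Weighted = (12/34)*0.4138 + (22/34)*0.4395 = 0.4304. IG = 0.9597 - 0.4304 = 0.5293, which rounds to 0.529.

0.529


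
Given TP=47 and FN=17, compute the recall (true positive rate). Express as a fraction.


Recall = TP / (TP + FN) = 47 / 64 = 47/64.

47/64


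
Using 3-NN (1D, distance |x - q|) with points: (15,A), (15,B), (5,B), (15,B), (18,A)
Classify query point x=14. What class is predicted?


Distances: |15-14|=1, |15-14|=1, |5-14|=9, |15-14|=1, |18-14|=4. 3 nearest: (15,A), (15,B), (15,B). Counts: {'A': 1, 'B': 2}. Majority class: B.

B


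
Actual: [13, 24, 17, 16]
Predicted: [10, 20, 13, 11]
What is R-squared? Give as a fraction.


Mean(y) = 35/2. SS_res = 66. SS_tot = 65. R^2 = 1 - 66/(65) = -1/65.

-1/65


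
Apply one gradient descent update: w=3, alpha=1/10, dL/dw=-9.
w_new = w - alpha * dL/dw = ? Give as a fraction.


w_new = 3 - 1/10 * -9 = 3 - -9/10 = 39/10.

39/10


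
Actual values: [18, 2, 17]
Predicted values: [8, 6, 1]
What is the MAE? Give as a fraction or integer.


MAE = (1/3) * (|18-8|=10 + |2-6|=4 + |17-1|=16). Sum = 30. MAE = 10.

10


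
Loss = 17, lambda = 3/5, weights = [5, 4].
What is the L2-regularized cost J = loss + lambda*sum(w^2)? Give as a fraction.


L2 sq norm = sum(w^2) = 41. J = 17 + 3/5 * 41 = 208/5.

208/5


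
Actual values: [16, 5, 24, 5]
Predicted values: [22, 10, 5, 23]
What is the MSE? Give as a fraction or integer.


MSE = (1/4) * ((16-22)^2=36 + (5-10)^2=25 + (24-5)^2=361 + (5-23)^2=324). Sum = 746. MSE = 373/2.

373/2


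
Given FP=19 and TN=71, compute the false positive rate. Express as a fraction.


FPR = FP / (FP + TN) = 19 / 90 = 19/90.

19/90


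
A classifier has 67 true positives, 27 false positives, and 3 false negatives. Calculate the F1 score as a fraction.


Precision = 67/94 = 67/94. Recall = 67/70 = 67/70. F1 = 2*P*R/(P+R) = 67/82.

67/82


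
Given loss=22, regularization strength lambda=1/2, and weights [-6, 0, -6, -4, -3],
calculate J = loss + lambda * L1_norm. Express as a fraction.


L1 norm = sum(|w|) = 19. J = 22 + 1/2 * 19 = 63/2.

63/2


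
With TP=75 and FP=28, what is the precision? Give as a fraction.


Precision = TP / (TP + FP) = 75 / 103 = 75/103.

75/103


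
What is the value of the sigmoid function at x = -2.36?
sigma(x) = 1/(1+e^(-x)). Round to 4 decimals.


sigma(-2.36) = 1/(1+e^(2.36)) = 1/(1+10.590951) = 1/11.590951 = 0.0863.

0.0863


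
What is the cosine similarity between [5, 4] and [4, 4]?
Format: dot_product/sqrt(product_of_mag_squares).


dot = 36. |a|^2 = 41, |b|^2 = 32. cos = 36/sqrt(1312).

36/sqrt(1312)


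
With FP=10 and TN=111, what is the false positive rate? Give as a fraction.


FPR = FP / (FP + TN) = 10 / 121 = 10/121.

10/121


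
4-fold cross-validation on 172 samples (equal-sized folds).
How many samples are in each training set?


Each validation fold has 172/4 = 43 samples. Training set = 172 - 43 = 129.

129


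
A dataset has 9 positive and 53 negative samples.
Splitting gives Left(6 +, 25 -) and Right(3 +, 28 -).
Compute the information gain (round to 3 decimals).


H(parent) = 0.5976. H(left) = 0.7088, H(right) = 0.4587. Weighted = (31/62)*0.7088 + (31/62)*0.4587 = 0.5838. IG = 0.5976 - 0.5838 = 0.0138, which rounds to 0.014.

0.014


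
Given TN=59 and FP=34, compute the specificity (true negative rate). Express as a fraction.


Specificity = TN / (TN + FP) = 59 / 93 = 59/93.

59/93


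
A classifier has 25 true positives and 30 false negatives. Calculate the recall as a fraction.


Recall = TP / (TP + FN) = 25 / 55 = 5/11.

5/11


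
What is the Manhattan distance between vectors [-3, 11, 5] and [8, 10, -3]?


d = sum of absolute differences: |-3-8|=11 + |11-10|=1 + |5--3|=8 = 20.

20


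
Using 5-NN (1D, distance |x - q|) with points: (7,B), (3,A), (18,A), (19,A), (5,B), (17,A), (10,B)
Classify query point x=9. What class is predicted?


Distances: |7-9|=2, |3-9|=6, |18-9|=9, |19-9|=10, |5-9|=4, |17-9|=8, |10-9|=1. 5 nearest: (10,B), (7,B), (5,B), (3,A), (17,A). Counts: {'B': 3, 'A': 2}. Majority class: B.

B


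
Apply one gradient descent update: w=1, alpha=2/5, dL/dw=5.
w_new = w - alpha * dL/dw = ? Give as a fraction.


w_new = 1 - 2/5 * 5 = 1 - 2 = -1.

-1


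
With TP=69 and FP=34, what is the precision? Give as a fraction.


Precision = TP / (TP + FP) = 69 / 103 = 69/103.

69/103


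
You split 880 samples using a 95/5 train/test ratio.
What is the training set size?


Test set = 880 * 5% = 44. Training set = 880 - 44 = 836.

836


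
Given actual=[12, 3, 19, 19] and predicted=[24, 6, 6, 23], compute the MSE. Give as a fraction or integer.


MSE = (1/4) * ((12-24)^2=144 + (3-6)^2=9 + (19-6)^2=169 + (19-23)^2=16). Sum = 338. MSE = 169/2.

169/2


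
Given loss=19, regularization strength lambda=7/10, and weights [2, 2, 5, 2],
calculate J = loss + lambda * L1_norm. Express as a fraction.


L1 norm = sum(|w|) = 11. J = 19 + 7/10 * 11 = 267/10.

267/10


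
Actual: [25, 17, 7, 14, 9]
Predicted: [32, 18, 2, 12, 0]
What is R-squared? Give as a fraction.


Mean(y) = 72/5. SS_res = 160. SS_tot = 1016/5. R^2 = 1 - 160/(1016/5) = 27/127.

27/127


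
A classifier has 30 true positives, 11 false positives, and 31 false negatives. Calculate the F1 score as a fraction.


Precision = 30/41 = 30/41. Recall = 30/61 = 30/61. F1 = 2*P*R/(P+R) = 10/17.

10/17


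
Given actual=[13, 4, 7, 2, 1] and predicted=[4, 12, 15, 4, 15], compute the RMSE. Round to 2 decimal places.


MSE = 81.8000. RMSE = sqrt(81.8000) = 9.04.

9.04


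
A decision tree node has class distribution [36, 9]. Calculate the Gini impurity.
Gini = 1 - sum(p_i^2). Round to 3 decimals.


Total = 45. Proportions: 36/45, 9/45. sum(p_i^2) = 0.6800. Gini = 1 - 0.6800 = 0.3200, which rounds to 0.320.

0.320


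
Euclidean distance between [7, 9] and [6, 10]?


d = sqrt(sum of squared differences). (7-6)^2=1, (9-10)^2=1. Sum = 2.

sqrt(2)


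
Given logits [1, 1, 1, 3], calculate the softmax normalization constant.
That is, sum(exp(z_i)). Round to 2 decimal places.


Denom = e^1=2.7183 + e^1=2.7183 + e^1=2.7183 + e^3=20.0855. Sum = 28.2404, which rounds to 28.24.

28.24


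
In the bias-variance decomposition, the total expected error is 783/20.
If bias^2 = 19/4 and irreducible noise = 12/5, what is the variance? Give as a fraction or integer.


Total error = bias^2 + variance + irreducible noise. So variance = 783/20 - 19/4 - 12/5 = 32.

32


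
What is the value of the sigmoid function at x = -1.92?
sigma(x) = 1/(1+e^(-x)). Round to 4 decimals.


sigma(-1.92) = 1/(1+e^(1.92)) = 1/(1+6.820958) = 1/7.820958 = 0.1279.

0.1279


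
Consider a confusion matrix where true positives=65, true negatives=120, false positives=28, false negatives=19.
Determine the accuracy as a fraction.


Accuracy = (TP + TN) / (TP + TN + FP + FN) = (65 + 120) / 232 = 185/232.

185/232


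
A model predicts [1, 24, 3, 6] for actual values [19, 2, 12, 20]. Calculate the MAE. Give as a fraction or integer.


MAE = (1/4) * (|19-1|=18 + |2-24|=22 + |12-3|=9 + |20-6|=14). Sum = 63. MAE = 63/4.

63/4


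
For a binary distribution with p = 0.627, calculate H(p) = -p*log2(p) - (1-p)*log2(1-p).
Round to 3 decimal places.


H = -0.627*log2(0.627) - 0.373*log2(0.373) = 0.953.

0.953


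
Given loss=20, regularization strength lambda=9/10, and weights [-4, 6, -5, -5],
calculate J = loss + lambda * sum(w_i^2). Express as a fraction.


L2 sq norm = sum(w^2) = 102. J = 20 + 9/10 * 102 = 559/5.

559/5


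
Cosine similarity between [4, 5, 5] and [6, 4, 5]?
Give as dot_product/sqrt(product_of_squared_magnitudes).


dot = 69. |a|^2 = 66, |b|^2 = 77. cos = 69/sqrt(5082).

69/sqrt(5082)


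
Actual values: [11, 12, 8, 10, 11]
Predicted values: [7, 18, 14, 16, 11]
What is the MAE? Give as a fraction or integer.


MAE = (1/5) * (|11-7|=4 + |12-18|=6 + |8-14|=6 + |10-16|=6 + |11-11|=0). Sum = 22. MAE = 22/5.

22/5


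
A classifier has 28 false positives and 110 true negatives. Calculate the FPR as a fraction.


FPR = FP / (FP + TN) = 28 / 138 = 14/69.

14/69
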